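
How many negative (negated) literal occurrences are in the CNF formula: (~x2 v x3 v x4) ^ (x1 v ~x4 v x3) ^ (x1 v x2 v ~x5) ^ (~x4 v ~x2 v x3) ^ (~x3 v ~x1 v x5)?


Scan each clause for negated literals.
Clause 1: 1 negative; Clause 2: 1 negative; Clause 3: 1 negative; Clause 4: 2 negative; Clause 5: 2 negative.
Total negative literal occurrences = 7.

7


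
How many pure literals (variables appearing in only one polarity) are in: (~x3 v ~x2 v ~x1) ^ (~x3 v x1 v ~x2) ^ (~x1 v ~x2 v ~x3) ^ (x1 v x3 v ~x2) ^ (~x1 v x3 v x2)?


A pure literal appears in only one polarity across all clauses.
No pure literals found.
Count = 0.

0


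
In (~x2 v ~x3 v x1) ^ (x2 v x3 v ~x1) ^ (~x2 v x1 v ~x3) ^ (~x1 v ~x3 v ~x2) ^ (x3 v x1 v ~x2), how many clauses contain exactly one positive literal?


A definite clause has exactly one positive literal.
Clause 1: 1 positive -> definite
Clause 2: 2 positive -> not definite
Clause 3: 1 positive -> definite
Clause 4: 0 positive -> not definite
Clause 5: 2 positive -> not definite
Definite clause count = 2.

2


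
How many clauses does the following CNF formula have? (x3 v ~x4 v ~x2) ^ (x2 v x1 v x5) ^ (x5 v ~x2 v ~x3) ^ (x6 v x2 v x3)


Each group enclosed in parentheses joined by ^ is one clause.
Counting the conjuncts: 4 clauses.

4


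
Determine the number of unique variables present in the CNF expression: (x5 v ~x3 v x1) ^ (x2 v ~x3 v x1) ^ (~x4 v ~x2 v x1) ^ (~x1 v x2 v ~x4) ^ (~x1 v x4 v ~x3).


Identify each distinct variable in the formula.
Variables found: x1, x2, x3, x4, x5.
Total distinct variables = 5.

5


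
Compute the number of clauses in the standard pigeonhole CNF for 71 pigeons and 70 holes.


The PHP encoding has two parts:
1) At-least-one-hole clauses: 71 (one per pigeon, each with 70 literals).
2) At-most-one-pigeon-per-hole clauses: 70 holes * C(71,2) = 70 * 2485 = 173950.
Total clauses = 71 + 173950 = 174021.

174021


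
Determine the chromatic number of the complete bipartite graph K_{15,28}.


K_{15,28} is bipartite by definition: the two parts are independent sets, with every edge crossing between them.
Color all vertices in one part with color 1 and all vertices in the other part with color 2.
Since the graph has at least one edge, one color does not suffice.
Chromatic number = 2.

2


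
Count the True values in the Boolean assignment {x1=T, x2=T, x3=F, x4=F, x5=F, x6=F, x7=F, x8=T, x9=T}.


The weight is the number of variables assigned True.
True variables: x1, x2, x8, x9.
Weight = 4.

4


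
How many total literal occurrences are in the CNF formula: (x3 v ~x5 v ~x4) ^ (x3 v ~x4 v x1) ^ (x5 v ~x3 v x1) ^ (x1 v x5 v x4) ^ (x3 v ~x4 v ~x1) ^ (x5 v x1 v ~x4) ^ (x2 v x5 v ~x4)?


Clause lengths: 3, 3, 3, 3, 3, 3, 3.
Sum = 3 + 3 + 3 + 3 + 3 + 3 + 3 = 21.

21


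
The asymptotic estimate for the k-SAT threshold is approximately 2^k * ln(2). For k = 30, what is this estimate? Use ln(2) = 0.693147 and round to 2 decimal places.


Using the asymptotic formula: threshold ~ 2^k * ln(2).
2^30 = 1073741824.
1073741824 * 0.693147 = 744260924.08.

744260924.08


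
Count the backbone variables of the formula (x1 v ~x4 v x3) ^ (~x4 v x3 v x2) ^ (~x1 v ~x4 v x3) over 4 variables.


Find all satisfying assignments: 12 model(s).
Check which variables have the same value in every model.
No variable is fixed across all models.
Backbone size = 0.

0


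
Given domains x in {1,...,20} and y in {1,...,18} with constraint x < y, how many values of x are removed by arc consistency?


For the constraint x < y, x needs a supporting value in y's domain.
x can be at most 17 (one less than y's maximum).
Valid x values from domain: 17 out of 20.
Pruned = 20 - 17 = 3.

3


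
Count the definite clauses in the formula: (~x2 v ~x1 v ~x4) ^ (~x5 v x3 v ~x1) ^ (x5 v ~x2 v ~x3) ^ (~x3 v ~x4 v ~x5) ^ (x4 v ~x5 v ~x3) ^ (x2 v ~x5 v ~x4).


A definite clause has exactly one positive literal.
Clause 1: 0 positive -> not definite
Clause 2: 1 positive -> definite
Clause 3: 1 positive -> definite
Clause 4: 0 positive -> not definite
Clause 5: 1 positive -> definite
Clause 6: 1 positive -> definite
Definite clause count = 4.

4


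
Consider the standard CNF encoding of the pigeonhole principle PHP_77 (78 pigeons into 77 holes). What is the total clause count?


The PHP encoding has two parts:
1) At-least-one-hole clauses: 78 (one per pigeon, each with 77 literals).
2) At-most-one-pigeon-per-hole clauses: 77 holes * C(78,2) = 77 * 3003 = 231231.
Total clauses = 78 + 231231 = 231309.

231309


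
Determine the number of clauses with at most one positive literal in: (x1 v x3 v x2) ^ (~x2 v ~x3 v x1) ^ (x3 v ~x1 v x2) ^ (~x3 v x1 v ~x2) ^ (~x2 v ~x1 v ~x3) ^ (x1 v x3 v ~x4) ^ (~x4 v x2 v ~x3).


A Horn clause has at most one positive literal.
Clause 1: 3 positive lit(s) -> not Horn
Clause 2: 1 positive lit(s) -> Horn
Clause 3: 2 positive lit(s) -> not Horn
Clause 4: 1 positive lit(s) -> Horn
Clause 5: 0 positive lit(s) -> Horn
Clause 6: 2 positive lit(s) -> not Horn
Clause 7: 1 positive lit(s) -> Horn
Total Horn clauses = 4.

4


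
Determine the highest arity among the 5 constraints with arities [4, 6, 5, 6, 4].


The arities are: 4, 6, 5, 6, 4.
Scan for the maximum value.
Maximum arity = 6.

6


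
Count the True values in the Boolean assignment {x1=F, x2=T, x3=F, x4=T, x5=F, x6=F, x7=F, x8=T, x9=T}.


The weight is the number of variables assigned True.
True variables: x2, x4, x8, x9.
Weight = 4.

4


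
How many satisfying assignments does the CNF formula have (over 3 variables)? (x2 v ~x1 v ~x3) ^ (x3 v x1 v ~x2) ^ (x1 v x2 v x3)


Enumerate all 8 truth assignments over 3 variables.
Test each against every clause.
Satisfying assignments found: 5.

5


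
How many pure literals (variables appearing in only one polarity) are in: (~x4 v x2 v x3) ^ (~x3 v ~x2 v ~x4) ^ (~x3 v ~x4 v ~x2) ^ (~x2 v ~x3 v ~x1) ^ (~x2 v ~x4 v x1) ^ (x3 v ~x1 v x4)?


A pure literal appears in only one polarity across all clauses.
No pure literals found.
Count = 0.

0


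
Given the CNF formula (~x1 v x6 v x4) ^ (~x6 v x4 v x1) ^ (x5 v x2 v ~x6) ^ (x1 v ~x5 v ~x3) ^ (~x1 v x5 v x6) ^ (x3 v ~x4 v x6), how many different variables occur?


Identify each distinct variable in the formula.
Variables found: x1, x2, x3, x4, x5, x6.
Total distinct variables = 6.

6


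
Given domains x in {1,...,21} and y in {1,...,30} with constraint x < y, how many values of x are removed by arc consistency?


For the constraint x < y, x needs a supporting value in y's domain.
x can be at most 29 (one less than y's maximum).
Valid x values from domain: 21 out of 21.
Pruned = 21 - 21 = 0.

0


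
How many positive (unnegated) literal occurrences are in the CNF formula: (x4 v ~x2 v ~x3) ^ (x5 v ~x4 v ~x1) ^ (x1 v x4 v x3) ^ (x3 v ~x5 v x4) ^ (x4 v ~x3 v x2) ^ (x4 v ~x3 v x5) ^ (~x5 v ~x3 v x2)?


Scan each clause for unnegated literals.
Clause 1: 1 positive; Clause 2: 1 positive; Clause 3: 3 positive; Clause 4: 2 positive; Clause 5: 2 positive; Clause 6: 2 positive; Clause 7: 1 positive.
Total positive literal occurrences = 12.

12


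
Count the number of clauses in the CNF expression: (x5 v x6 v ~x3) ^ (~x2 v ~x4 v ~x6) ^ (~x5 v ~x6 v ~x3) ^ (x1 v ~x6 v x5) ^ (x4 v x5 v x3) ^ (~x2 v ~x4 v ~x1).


Each group enclosed in parentheses joined by ^ is one clause.
Counting the conjuncts: 6 clauses.

6


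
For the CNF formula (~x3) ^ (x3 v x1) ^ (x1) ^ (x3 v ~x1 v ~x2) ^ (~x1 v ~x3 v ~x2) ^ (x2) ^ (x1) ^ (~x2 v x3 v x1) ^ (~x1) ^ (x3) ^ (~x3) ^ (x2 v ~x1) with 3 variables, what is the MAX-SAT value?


Enumerate all 8 truth assignments.
For each, count how many of the 12 clauses are satisfied.
The formula is not fully satisfiable, so the maximum is below 12.
Maximum simultaneously satisfiable clauses = 9.

9


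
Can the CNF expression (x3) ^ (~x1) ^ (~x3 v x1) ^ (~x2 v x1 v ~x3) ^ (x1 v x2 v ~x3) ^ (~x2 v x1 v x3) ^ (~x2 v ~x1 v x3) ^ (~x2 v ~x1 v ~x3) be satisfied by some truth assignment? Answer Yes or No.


Check all 8 possible truth assignments.
Number of satisfying assignments found: 0.
The formula is unsatisfiable.

No


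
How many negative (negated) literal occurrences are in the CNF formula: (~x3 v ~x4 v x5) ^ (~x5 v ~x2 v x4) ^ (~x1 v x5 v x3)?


Scan each clause for negated literals.
Clause 1: 2 negative; Clause 2: 2 negative; Clause 3: 1 negative.
Total negative literal occurrences = 5.

5


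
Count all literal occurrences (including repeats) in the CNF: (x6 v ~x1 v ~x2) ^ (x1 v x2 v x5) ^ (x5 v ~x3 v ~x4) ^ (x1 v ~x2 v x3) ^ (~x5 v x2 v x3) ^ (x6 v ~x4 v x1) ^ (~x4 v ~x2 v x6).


Clause lengths: 3, 3, 3, 3, 3, 3, 3.
Sum = 3 + 3 + 3 + 3 + 3 + 3 + 3 = 21.

21


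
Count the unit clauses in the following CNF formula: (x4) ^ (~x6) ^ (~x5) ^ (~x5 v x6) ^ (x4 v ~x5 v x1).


A unit clause contains exactly one literal.
Unit clauses found: (x4), (~x6), (~x5).
Count = 3.

3


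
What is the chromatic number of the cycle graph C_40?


A cycle on an even number of vertices is bipartite: alternate two colors around the cycle.
Since 40 is even, two colors suffice, and at least two are needed because the graph has edges.
Chromatic number = 2.

2


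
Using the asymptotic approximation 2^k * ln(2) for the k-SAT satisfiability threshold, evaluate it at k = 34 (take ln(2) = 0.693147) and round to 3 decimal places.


Using the asymptotic formula: threshold ~ 2^k * ln(2).
2^34 = 17179869184.
17179869184 * 0.693147 = 11908174785.282.

11908174785.282


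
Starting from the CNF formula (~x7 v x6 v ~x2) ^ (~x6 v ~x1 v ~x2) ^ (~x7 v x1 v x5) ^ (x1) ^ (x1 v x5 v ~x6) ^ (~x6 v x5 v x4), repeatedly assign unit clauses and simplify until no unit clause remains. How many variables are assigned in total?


Unit propagation repeatedly assigns the literal in any unit clause, then simplifies.
Assignments in order: x1 = T.
No further unit clauses remain.
Total variables assigned = 1.

1


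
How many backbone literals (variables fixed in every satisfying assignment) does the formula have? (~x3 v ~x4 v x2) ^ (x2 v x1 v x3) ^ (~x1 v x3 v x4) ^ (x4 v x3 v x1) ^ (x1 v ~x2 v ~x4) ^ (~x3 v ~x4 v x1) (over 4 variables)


Find all satisfying assignments: 7 model(s).
Check which variables have the same value in every model.
No variable is fixed across all models.
Backbone size = 0.

0


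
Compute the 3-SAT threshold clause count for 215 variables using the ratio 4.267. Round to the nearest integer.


The 3-SAT phase transition occurs at approximately 4.267 clauses per variable.
m = 4.267 * 215 = 917.405.
Rounded to nearest integer: 917.

917


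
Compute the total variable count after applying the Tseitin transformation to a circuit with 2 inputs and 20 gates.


The Tseitin transformation introduces one auxiliary variable per gate.
Total variables = inputs + gates = 2 + 20 = 22.

22


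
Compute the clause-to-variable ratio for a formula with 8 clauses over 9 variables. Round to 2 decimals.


Clause-to-variable ratio = clauses / variables.
8 / 9 = 0.89.

0.89


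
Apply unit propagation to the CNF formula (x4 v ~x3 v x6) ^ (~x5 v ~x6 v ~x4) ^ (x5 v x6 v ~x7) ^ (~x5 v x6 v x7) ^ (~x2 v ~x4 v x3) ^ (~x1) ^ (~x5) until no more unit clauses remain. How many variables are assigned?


Unit propagation repeatedly assigns the literal in any unit clause, then simplifies.
Assignments in order: x1 = F, x5 = F.
No further unit clauses remain.
Total variables assigned = 2.

2


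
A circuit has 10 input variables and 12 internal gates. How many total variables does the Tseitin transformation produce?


The Tseitin transformation introduces one auxiliary variable per gate.
Total variables = inputs + gates = 10 + 12 = 22.

22


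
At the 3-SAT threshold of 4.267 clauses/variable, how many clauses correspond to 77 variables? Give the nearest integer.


The 3-SAT phase transition occurs at approximately 4.267 clauses per variable.
m = 4.267 * 77 = 328.559.
Rounded to nearest integer: 329.

329


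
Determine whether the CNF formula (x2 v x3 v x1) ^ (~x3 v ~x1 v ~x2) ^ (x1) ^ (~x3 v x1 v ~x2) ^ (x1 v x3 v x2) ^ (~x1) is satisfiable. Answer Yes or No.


Check all 8 possible truth assignments.
Number of satisfying assignments found: 0.
The formula is unsatisfiable.

No


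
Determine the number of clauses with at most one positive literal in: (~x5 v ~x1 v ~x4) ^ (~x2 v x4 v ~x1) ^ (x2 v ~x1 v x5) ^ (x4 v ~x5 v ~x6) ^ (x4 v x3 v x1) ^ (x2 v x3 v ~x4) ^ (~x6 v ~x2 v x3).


A Horn clause has at most one positive literal.
Clause 1: 0 positive lit(s) -> Horn
Clause 2: 1 positive lit(s) -> Horn
Clause 3: 2 positive lit(s) -> not Horn
Clause 4: 1 positive lit(s) -> Horn
Clause 5: 3 positive lit(s) -> not Horn
Clause 6: 2 positive lit(s) -> not Horn
Clause 7: 1 positive lit(s) -> Horn
Total Horn clauses = 4.

4


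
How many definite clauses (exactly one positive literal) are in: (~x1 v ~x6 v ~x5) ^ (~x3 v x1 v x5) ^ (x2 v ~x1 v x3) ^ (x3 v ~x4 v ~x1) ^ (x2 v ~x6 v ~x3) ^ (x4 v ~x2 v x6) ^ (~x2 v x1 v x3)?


A definite clause has exactly one positive literal.
Clause 1: 0 positive -> not definite
Clause 2: 2 positive -> not definite
Clause 3: 2 positive -> not definite
Clause 4: 1 positive -> definite
Clause 5: 1 positive -> definite
Clause 6: 2 positive -> not definite
Clause 7: 2 positive -> not definite
Definite clause count = 2.

2


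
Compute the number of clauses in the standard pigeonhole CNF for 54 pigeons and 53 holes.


The PHP encoding has two parts:
1) At-least-one-hole clauses: 54 (one per pigeon, each with 53 literals).
2) At-most-one-pigeon-per-hole clauses: 53 holes * C(54,2) = 53 * 1431 = 75843.
Total clauses = 54 + 75843 = 75897.

75897


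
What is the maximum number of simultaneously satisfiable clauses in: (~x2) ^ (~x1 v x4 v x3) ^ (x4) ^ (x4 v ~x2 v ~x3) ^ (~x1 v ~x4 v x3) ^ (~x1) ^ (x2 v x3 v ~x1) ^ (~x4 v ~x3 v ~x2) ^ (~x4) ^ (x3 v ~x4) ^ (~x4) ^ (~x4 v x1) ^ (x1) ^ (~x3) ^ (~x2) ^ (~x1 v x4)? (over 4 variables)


Enumerate all 16 truth assignments.
For each, count how many of the 16 clauses are satisfied.
The formula is not fully satisfiable, so the maximum is below 16.
Maximum simultaneously satisfiable clauses = 14.

14


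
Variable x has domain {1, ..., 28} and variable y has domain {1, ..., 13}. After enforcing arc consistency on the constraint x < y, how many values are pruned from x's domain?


For the constraint x < y, x needs a supporting value in y's domain.
x can be at most 12 (one less than y's maximum).
Valid x values from domain: 12 out of 28.
Pruned = 28 - 12 = 16.

16


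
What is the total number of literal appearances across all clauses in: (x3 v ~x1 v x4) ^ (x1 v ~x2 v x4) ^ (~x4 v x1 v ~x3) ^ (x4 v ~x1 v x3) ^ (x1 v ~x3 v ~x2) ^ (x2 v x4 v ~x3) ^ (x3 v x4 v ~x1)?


Clause lengths: 3, 3, 3, 3, 3, 3, 3.
Sum = 3 + 3 + 3 + 3 + 3 + 3 + 3 = 21.

21


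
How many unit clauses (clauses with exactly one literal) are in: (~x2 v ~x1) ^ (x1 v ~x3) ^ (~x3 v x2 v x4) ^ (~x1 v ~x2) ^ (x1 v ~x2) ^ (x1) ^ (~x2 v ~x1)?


A unit clause contains exactly one literal.
Unit clauses found: (x1).
Count = 1.

1


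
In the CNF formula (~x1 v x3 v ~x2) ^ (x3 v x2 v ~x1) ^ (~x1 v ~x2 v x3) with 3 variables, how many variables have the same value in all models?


Find all satisfying assignments: 6 model(s).
Check which variables have the same value in every model.
No variable is fixed across all models.
Backbone size = 0.

0


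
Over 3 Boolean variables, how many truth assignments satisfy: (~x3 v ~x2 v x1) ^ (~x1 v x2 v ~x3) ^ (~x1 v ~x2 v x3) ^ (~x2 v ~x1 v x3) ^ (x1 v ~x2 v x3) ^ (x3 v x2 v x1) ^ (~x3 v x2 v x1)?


Enumerate all 8 truth assignments over 3 variables.
Test each against every clause.
Satisfying assignments found: 2.

2


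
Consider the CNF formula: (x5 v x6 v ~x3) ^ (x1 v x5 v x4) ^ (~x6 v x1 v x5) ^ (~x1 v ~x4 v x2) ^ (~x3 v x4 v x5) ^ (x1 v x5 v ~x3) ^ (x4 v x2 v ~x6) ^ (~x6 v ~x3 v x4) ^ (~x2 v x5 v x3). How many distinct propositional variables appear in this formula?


Identify each distinct variable in the formula.
Variables found: x1, x2, x3, x4, x5, x6.
Total distinct variables = 6.

6


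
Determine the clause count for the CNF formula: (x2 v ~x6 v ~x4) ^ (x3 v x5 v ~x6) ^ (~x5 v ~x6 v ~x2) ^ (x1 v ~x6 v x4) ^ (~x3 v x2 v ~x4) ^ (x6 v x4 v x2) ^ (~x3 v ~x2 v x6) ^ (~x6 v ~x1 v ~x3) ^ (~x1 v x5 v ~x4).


Each group enclosed in parentheses joined by ^ is one clause.
Counting the conjuncts: 9 clauses.

9


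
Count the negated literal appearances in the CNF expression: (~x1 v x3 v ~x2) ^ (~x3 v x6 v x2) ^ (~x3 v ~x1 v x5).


Scan each clause for negated literals.
Clause 1: 2 negative; Clause 2: 1 negative; Clause 3: 2 negative.
Total negative literal occurrences = 5.

5


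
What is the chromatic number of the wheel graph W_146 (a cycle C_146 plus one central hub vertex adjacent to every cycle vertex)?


W_146 consists of the cycle C_146 together with a hub vertex adjacent to every cycle vertex.
The cycle C_146 needs 2 colors (even cycle -> 2).
The hub is adjacent to every cycle vertex, so it must receive a new color distinct from all of them.
Chromatic number = 2 + 1 = 3.

3


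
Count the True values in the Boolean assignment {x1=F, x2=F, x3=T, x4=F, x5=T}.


The weight is the number of variables assigned True.
True variables: x3, x5.
Weight = 2.

2


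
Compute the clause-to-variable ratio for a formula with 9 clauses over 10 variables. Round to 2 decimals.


Clause-to-variable ratio = clauses / variables.
9 / 10 = 0.9.

0.9


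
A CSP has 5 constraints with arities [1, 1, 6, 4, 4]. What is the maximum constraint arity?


The arities are: 1, 1, 6, 4, 4.
Scan for the maximum value.
Maximum arity = 6.

6


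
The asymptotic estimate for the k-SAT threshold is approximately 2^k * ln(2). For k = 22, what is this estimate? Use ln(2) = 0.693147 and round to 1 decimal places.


Using the asymptotic formula: threshold ~ 2^k * ln(2).
2^22 = 4194304.
4194304 * 0.693147 = 2907269.2.

2907269.2


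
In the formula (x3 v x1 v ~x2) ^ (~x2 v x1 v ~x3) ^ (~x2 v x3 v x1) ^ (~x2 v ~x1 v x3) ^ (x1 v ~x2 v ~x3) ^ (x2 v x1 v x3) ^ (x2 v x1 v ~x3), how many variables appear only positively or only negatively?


A pure literal appears in only one polarity across all clauses.
No pure literals found.
Count = 0.

0


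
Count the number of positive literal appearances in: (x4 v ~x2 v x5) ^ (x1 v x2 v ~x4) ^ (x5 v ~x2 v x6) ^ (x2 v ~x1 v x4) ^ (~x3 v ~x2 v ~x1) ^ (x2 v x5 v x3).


Scan each clause for unnegated literals.
Clause 1: 2 positive; Clause 2: 2 positive; Clause 3: 2 positive; Clause 4: 2 positive; Clause 5: 0 positive; Clause 6: 3 positive.
Total positive literal occurrences = 11.

11


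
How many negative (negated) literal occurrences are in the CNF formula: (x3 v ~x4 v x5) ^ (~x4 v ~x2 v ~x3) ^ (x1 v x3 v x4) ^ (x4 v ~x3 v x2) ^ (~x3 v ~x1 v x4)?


Scan each clause for negated literals.
Clause 1: 1 negative; Clause 2: 3 negative; Clause 3: 0 negative; Clause 4: 1 negative; Clause 5: 2 negative.
Total negative literal occurrences = 7.

7


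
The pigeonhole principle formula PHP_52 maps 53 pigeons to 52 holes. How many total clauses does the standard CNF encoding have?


The PHP encoding has two parts:
1) At-least-one-hole clauses: 53 (one per pigeon, each with 52 literals).
2) At-most-one-pigeon-per-hole clauses: 52 holes * C(53,2) = 52 * 1378 = 71656.
Total clauses = 53 + 71656 = 71709.

71709


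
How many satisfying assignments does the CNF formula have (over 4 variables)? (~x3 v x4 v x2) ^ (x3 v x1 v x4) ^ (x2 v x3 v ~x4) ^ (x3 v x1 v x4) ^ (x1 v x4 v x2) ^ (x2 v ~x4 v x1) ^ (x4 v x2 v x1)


Enumerate all 16 truth assignments over 4 variables.
Test each against every clause.
Satisfying assignments found: 9.

9


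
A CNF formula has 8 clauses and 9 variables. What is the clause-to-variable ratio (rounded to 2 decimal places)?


Clause-to-variable ratio = clauses / variables.
8 / 9 = 0.89.

0.89


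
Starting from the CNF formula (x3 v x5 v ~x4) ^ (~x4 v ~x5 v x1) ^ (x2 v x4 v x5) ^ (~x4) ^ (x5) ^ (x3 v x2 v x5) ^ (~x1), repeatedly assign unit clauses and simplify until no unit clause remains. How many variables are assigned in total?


Unit propagation repeatedly assigns the literal in any unit clause, then simplifies.
Assignments in order: x4 = F, x5 = T, x1 = F.
No further unit clauses remain.
Total variables assigned = 3.

3


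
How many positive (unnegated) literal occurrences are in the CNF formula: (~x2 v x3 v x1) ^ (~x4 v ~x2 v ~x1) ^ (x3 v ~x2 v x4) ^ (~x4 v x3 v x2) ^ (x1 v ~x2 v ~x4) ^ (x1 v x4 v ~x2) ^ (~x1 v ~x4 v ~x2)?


Scan each clause for unnegated literals.
Clause 1: 2 positive; Clause 2: 0 positive; Clause 3: 2 positive; Clause 4: 2 positive; Clause 5: 1 positive; Clause 6: 2 positive; Clause 7: 0 positive.
Total positive literal occurrences = 9.

9


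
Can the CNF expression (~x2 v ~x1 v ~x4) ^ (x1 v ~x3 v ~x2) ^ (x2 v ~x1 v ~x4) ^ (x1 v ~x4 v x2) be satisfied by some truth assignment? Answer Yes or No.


Check all 16 possible truth assignments.
Number of satisfying assignments found: 8.
The formula is satisfiable.

Yes


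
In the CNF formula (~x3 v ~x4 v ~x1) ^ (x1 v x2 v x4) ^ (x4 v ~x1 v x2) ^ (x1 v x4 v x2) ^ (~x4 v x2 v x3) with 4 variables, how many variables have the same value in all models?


Find all satisfying assignments: 8 model(s).
Check which variables have the same value in every model.
No variable is fixed across all models.
Backbone size = 0.

0


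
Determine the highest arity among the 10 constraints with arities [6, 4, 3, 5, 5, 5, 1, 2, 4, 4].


The arities are: 6, 4, 3, 5, 5, 5, 1, 2, 4, 4.
Scan for the maximum value.
Maximum arity = 6.

6


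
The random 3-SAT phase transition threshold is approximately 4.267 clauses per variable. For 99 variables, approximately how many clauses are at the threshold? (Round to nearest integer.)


The 3-SAT phase transition occurs at approximately 4.267 clauses per variable.
m = 4.267 * 99 = 422.433.
Rounded to nearest integer: 422.

422


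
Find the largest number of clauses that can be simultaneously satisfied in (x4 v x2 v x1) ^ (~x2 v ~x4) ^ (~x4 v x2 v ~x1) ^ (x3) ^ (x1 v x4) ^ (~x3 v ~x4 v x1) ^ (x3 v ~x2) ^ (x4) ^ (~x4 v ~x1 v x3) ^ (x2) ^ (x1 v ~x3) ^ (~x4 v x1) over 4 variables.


Enumerate all 16 truth assignments.
For each, count how many of the 12 clauses are satisfied.
The formula is not fully satisfiable, so the maximum is below 12.
Maximum simultaneously satisfiable clauses = 11.

11


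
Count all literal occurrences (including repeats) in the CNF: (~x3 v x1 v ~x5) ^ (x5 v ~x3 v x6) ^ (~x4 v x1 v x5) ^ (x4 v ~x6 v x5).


Clause lengths: 3, 3, 3, 3.
Sum = 3 + 3 + 3 + 3 = 12.

12


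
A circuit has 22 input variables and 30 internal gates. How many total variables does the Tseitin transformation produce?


The Tseitin transformation introduces one auxiliary variable per gate.
Total variables = inputs + gates = 22 + 30 = 52.

52


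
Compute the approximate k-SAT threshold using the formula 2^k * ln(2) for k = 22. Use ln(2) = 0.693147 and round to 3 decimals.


Using the asymptotic formula: threshold ~ 2^k * ln(2).
2^22 = 4194304.
4194304 * 0.693147 = 2907269.235.

2907269.235


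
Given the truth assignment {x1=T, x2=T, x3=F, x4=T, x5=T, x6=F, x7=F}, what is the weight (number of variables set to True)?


The weight is the number of variables assigned True.
True variables: x1, x2, x4, x5.
Weight = 4.

4


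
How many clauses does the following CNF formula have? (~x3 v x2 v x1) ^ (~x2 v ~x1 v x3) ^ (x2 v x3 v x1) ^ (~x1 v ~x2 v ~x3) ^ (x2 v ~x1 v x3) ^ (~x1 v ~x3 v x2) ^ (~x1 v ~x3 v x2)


Each group enclosed in parentheses joined by ^ is one clause.
Counting the conjuncts: 7 clauses.

7


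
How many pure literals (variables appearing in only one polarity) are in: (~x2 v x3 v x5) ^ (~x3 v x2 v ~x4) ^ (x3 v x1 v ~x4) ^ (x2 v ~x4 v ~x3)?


A pure literal appears in only one polarity across all clauses.
Pure literals: x1 (positive only), x4 (negative only), x5 (positive only).
Count = 3.

3


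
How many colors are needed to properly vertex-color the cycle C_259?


An odd cycle cannot be 2-colored: alternating two colors around the cycle returns to the start with a conflict.
Since 259 is odd, three colors are required (and three suffice).
Chromatic number = 3.

3


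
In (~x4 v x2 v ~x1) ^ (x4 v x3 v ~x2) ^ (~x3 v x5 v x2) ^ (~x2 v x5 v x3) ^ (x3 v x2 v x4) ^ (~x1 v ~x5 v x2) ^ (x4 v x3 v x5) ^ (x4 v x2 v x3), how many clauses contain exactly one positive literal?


A definite clause has exactly one positive literal.
Clause 1: 1 positive -> definite
Clause 2: 2 positive -> not definite
Clause 3: 2 positive -> not definite
Clause 4: 2 positive -> not definite
Clause 5: 3 positive -> not definite
Clause 6: 1 positive -> definite
Clause 7: 3 positive -> not definite
Clause 8: 3 positive -> not definite
Definite clause count = 2.

2


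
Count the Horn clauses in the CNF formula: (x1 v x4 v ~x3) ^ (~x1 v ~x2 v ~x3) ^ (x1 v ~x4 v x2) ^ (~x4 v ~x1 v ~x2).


A Horn clause has at most one positive literal.
Clause 1: 2 positive lit(s) -> not Horn
Clause 2: 0 positive lit(s) -> Horn
Clause 3: 2 positive lit(s) -> not Horn
Clause 4: 0 positive lit(s) -> Horn
Total Horn clauses = 2.

2


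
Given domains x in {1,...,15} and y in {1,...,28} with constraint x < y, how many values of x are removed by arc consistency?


For the constraint x < y, x needs a supporting value in y's domain.
x can be at most 27 (one less than y's maximum).
Valid x values from domain: 15 out of 15.
Pruned = 15 - 15 = 0.

0


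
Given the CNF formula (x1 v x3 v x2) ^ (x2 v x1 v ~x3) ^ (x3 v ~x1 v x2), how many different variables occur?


Identify each distinct variable in the formula.
Variables found: x1, x2, x3.
Total distinct variables = 3.

3


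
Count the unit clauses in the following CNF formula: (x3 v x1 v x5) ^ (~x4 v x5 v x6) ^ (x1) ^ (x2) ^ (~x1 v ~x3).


A unit clause contains exactly one literal.
Unit clauses found: (x1), (x2).
Count = 2.

2


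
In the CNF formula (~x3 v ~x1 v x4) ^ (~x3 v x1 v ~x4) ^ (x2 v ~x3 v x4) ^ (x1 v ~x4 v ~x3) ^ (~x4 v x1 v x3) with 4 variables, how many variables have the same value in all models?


Find all satisfying assignments: 9 model(s).
Check which variables have the same value in every model.
No variable is fixed across all models.
Backbone size = 0.

0


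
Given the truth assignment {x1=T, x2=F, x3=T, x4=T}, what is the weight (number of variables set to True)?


The weight is the number of variables assigned True.
True variables: x1, x3, x4.
Weight = 3.

3


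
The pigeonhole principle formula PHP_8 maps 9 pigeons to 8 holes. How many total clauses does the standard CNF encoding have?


The PHP encoding has two parts:
1) At-least-one-hole clauses: 9 (one per pigeon, each with 8 literals).
2) At-most-one-pigeon-per-hole clauses: 8 holes * C(9,2) = 8 * 36 = 288.
Total clauses = 9 + 288 = 297.

297


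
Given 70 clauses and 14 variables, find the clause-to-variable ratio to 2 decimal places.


Clause-to-variable ratio = clauses / variables.
70 / 14 = 5.0.

5.0


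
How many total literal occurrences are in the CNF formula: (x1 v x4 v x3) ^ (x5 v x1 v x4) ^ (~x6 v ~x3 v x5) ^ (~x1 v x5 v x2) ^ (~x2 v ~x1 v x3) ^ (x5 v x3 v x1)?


Clause lengths: 3, 3, 3, 3, 3, 3.
Sum = 3 + 3 + 3 + 3 + 3 + 3 = 18.

18


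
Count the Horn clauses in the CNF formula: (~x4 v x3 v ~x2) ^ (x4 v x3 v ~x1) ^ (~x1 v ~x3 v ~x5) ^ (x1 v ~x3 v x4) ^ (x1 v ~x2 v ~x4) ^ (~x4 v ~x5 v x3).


A Horn clause has at most one positive literal.
Clause 1: 1 positive lit(s) -> Horn
Clause 2: 2 positive lit(s) -> not Horn
Clause 3: 0 positive lit(s) -> Horn
Clause 4: 2 positive lit(s) -> not Horn
Clause 5: 1 positive lit(s) -> Horn
Clause 6: 1 positive lit(s) -> Horn
Total Horn clauses = 4.

4


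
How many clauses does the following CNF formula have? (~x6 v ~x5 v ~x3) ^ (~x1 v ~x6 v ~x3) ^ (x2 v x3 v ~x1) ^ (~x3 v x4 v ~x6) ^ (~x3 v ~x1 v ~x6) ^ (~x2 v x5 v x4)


Each group enclosed in parentheses joined by ^ is one clause.
Counting the conjuncts: 6 clauses.

6


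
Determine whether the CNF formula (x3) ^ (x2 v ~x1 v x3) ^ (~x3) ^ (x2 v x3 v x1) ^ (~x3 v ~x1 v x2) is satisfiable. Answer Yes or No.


Check all 8 possible truth assignments.
Number of satisfying assignments found: 0.
The formula is unsatisfiable.

No


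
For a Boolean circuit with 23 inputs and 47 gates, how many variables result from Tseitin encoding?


The Tseitin transformation introduces one auxiliary variable per gate.
Total variables = inputs + gates = 23 + 47 = 70.

70


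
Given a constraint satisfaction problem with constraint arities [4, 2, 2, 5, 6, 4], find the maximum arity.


The arities are: 4, 2, 2, 5, 6, 4.
Scan for the maximum value.
Maximum arity = 6.

6


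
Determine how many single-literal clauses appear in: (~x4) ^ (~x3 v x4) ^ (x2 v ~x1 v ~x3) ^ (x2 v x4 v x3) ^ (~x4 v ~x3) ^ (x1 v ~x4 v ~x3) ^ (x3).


A unit clause contains exactly one literal.
Unit clauses found: (~x4), (x3).
Count = 2.

2


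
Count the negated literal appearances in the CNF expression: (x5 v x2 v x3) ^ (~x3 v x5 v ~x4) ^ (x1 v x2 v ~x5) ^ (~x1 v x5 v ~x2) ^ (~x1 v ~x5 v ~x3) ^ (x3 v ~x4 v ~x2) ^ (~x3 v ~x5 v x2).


Scan each clause for negated literals.
Clause 1: 0 negative; Clause 2: 2 negative; Clause 3: 1 negative; Clause 4: 2 negative; Clause 5: 3 negative; Clause 6: 2 negative; Clause 7: 2 negative.
Total negative literal occurrences = 12.

12


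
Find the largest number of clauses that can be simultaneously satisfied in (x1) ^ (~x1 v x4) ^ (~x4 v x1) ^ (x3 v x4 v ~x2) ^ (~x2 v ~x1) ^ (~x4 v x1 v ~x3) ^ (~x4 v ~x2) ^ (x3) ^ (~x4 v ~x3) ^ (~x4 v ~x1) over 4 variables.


Enumerate all 16 truth assignments.
For each, count how many of the 10 clauses are satisfied.
The formula is not fully satisfiable, so the maximum is below 10.
Maximum simultaneously satisfiable clauses = 9.

9


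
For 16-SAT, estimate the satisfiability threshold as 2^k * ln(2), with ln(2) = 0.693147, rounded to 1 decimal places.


Using the asymptotic formula: threshold ~ 2^k * ln(2).
2^16 = 65536.
65536 * 0.693147 = 45426.1.

45426.1


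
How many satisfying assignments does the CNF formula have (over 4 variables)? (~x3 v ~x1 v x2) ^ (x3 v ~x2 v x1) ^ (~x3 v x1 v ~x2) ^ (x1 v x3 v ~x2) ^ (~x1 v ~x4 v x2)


Enumerate all 16 truth assignments over 4 variables.
Test each against every clause.
Satisfying assignments found: 9.

9


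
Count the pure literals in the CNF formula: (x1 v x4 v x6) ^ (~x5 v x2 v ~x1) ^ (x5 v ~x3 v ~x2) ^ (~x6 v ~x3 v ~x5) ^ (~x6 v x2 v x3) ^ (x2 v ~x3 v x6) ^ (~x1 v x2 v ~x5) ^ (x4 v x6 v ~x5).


A pure literal appears in only one polarity across all clauses.
Pure literals: x4 (positive only).
Count = 1.

1


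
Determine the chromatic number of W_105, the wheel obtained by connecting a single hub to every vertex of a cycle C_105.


W_105 consists of the cycle C_105 together with a hub vertex adjacent to every cycle vertex.
The cycle C_105 needs 3 colors (odd cycle -> 3).
The hub is adjacent to every cycle vertex, so it must receive a new color distinct from all of them.
Chromatic number = 3 + 1 = 4.

4


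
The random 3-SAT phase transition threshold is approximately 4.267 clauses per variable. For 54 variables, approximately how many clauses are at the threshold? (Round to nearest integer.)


The 3-SAT phase transition occurs at approximately 4.267 clauses per variable.
m = 4.267 * 54 = 230.418.
Rounded to nearest integer: 230.

230


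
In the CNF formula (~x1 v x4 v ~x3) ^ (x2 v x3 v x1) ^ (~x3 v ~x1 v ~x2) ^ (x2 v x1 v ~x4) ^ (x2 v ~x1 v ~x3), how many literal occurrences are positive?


Scan each clause for unnegated literals.
Clause 1: 1 positive; Clause 2: 3 positive; Clause 3: 0 positive; Clause 4: 2 positive; Clause 5: 1 positive.
Total positive literal occurrences = 7.

7


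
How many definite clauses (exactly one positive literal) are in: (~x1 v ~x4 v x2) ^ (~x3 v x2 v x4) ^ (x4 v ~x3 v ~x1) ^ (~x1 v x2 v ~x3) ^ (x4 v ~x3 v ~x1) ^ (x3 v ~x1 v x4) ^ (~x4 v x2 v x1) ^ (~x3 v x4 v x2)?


A definite clause has exactly one positive literal.
Clause 1: 1 positive -> definite
Clause 2: 2 positive -> not definite
Clause 3: 1 positive -> definite
Clause 4: 1 positive -> definite
Clause 5: 1 positive -> definite
Clause 6: 2 positive -> not definite
Clause 7: 2 positive -> not definite
Clause 8: 2 positive -> not definite
Definite clause count = 4.

4


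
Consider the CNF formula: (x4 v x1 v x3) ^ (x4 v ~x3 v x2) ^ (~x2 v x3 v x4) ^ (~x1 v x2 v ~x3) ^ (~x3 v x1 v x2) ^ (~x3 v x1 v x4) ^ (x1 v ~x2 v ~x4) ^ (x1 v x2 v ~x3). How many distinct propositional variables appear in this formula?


Identify each distinct variable in the formula.
Variables found: x1, x2, x3, x4.
Total distinct variables = 4.

4


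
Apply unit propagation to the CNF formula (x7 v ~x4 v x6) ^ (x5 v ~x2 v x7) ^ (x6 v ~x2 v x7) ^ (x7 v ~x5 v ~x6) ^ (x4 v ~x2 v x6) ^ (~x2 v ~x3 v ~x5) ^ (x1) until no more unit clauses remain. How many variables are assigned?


Unit propagation repeatedly assigns the literal in any unit clause, then simplifies.
Assignments in order: x1 = T.
No further unit clauses remain.
Total variables assigned = 1.

1


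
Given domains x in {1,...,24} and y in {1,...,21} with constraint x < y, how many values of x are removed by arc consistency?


For the constraint x < y, x needs a supporting value in y's domain.
x can be at most 20 (one less than y's maximum).
Valid x values from domain: 20 out of 24.
Pruned = 24 - 20 = 4.

4


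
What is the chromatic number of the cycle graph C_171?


An odd cycle cannot be 2-colored: alternating two colors around the cycle returns to the start with a conflict.
Since 171 is odd, three colors are required (and three suffice).
Chromatic number = 3.

3


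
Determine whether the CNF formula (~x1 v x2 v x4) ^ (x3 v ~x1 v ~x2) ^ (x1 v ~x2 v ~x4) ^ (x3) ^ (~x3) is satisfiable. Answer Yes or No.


Check all 16 possible truth assignments.
Number of satisfying assignments found: 0.
The formula is unsatisfiable.

No


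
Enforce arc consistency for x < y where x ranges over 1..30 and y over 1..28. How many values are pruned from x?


For the constraint x < y, x needs a supporting value in y's domain.
x can be at most 27 (one less than y's maximum).
Valid x values from domain: 27 out of 30.
Pruned = 30 - 27 = 3.

3


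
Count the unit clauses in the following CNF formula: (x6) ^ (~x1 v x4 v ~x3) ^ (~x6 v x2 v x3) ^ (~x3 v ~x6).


A unit clause contains exactly one literal.
Unit clauses found: (x6).
Count = 1.

1


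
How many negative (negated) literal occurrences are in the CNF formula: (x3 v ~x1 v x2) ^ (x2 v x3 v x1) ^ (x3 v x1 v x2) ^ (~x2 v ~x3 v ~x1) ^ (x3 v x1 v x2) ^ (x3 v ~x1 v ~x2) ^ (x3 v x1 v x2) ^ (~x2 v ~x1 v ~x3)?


Scan each clause for negated literals.
Clause 1: 1 negative; Clause 2: 0 negative; Clause 3: 0 negative; Clause 4: 3 negative; Clause 5: 0 negative; Clause 6: 2 negative; Clause 7: 0 negative; Clause 8: 3 negative.
Total negative literal occurrences = 9.

9


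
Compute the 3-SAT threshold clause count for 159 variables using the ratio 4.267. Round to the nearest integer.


The 3-SAT phase transition occurs at approximately 4.267 clauses per variable.
m = 4.267 * 159 = 678.453.
Rounded to nearest integer: 678.

678


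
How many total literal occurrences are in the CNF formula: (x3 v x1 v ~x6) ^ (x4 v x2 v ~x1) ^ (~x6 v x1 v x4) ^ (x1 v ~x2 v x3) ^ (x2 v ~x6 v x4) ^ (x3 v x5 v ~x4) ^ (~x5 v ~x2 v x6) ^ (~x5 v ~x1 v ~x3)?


Clause lengths: 3, 3, 3, 3, 3, 3, 3, 3.
Sum = 3 + 3 + 3 + 3 + 3 + 3 + 3 + 3 = 24.

24


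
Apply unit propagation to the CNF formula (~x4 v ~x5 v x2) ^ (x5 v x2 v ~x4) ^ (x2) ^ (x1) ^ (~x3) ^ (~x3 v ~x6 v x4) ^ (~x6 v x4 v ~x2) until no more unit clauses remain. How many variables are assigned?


Unit propagation repeatedly assigns the literal in any unit clause, then simplifies.
Assignments in order: x2 = T, x1 = T, x3 = F.
No further unit clauses remain.
Total variables assigned = 3.

3


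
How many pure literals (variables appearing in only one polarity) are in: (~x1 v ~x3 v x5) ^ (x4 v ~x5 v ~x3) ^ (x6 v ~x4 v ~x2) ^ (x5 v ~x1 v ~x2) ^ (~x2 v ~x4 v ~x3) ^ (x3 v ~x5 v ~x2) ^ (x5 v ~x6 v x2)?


A pure literal appears in only one polarity across all clauses.
Pure literals: x1 (negative only).
Count = 1.

1


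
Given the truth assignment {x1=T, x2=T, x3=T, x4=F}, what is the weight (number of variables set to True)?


The weight is the number of variables assigned True.
True variables: x1, x2, x3.
Weight = 3.

3


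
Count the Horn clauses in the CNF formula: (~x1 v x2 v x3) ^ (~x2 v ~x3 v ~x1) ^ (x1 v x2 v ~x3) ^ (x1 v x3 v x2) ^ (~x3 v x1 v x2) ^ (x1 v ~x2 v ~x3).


A Horn clause has at most one positive literal.
Clause 1: 2 positive lit(s) -> not Horn
Clause 2: 0 positive lit(s) -> Horn
Clause 3: 2 positive lit(s) -> not Horn
Clause 4: 3 positive lit(s) -> not Horn
Clause 5: 2 positive lit(s) -> not Horn
Clause 6: 1 positive lit(s) -> Horn
Total Horn clauses = 2.

2


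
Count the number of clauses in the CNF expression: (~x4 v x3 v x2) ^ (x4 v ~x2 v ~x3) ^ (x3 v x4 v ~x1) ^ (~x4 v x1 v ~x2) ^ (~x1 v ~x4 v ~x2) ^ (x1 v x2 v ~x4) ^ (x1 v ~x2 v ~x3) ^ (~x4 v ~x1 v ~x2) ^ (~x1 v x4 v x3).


Each group enclosed in parentheses joined by ^ is one clause.
Counting the conjuncts: 9 clauses.

9


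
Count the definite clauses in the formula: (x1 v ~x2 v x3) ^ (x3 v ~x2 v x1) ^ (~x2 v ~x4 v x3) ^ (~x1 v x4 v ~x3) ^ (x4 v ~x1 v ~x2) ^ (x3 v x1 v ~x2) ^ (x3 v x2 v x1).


A definite clause has exactly one positive literal.
Clause 1: 2 positive -> not definite
Clause 2: 2 positive -> not definite
Clause 3: 1 positive -> definite
Clause 4: 1 positive -> definite
Clause 5: 1 positive -> definite
Clause 6: 2 positive -> not definite
Clause 7: 3 positive -> not definite
Definite clause count = 3.

3


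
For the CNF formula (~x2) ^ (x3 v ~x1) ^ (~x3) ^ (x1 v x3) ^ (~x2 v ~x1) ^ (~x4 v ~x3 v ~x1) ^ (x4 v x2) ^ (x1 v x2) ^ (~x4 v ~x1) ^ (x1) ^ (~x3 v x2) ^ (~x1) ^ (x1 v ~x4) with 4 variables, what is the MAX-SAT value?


Enumerate all 16 truth assignments.
For each, count how many of the 13 clauses are satisfied.
The formula is not fully satisfiable, so the maximum is below 13.
Maximum simultaneously satisfiable clauses = 10.

10


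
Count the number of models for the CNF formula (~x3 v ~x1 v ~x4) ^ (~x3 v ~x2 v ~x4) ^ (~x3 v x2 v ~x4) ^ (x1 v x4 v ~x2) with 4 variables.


Enumerate all 16 truth assignments over 4 variables.
Test each against every clause.
Satisfying assignments found: 10.

10


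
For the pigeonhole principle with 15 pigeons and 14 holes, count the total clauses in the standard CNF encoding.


The PHP encoding has two parts:
1) At-least-one-hole clauses: 15 (one per pigeon, each with 14 literals).
2) At-most-one-pigeon-per-hole clauses: 14 holes * C(15,2) = 14 * 105 = 1470.
Total clauses = 15 + 1470 = 1485.

1485


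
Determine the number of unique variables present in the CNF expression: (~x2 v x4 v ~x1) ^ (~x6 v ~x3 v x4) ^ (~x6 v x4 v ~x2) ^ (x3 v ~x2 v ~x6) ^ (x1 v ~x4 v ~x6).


Identify each distinct variable in the formula.
Variables found: x1, x2, x3, x4, x6.
Total distinct variables = 5.

5


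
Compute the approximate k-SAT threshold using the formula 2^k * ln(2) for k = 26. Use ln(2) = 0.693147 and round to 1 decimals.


Using the asymptotic formula: threshold ~ 2^k * ln(2).
2^26 = 67108864.
67108864 * 0.693147 = 46516307.8.

46516307.8


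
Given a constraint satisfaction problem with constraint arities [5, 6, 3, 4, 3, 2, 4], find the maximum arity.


The arities are: 5, 6, 3, 4, 3, 2, 4.
Scan for the maximum value.
Maximum arity = 6.

6


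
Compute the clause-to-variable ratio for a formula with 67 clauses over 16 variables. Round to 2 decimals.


Clause-to-variable ratio = clauses / variables.
67 / 16 = 4.19.

4.19
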